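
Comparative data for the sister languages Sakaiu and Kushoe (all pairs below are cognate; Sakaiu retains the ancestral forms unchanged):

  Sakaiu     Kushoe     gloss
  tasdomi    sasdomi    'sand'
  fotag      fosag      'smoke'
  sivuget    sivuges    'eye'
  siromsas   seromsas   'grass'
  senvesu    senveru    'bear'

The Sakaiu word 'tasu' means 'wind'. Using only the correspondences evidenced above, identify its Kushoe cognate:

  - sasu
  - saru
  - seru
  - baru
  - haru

tasdomi ~ sasdomi — Sakaiu t corresponds to Kushoe s word-initially before a back vowel.
senvesu ~ senveru — Sakaiu s corresponds to Kushoe r between vowels (before a back vowel).
Applying these to Sakaiu 'tasu':
  tasu → sasu   (t→s word-initially before a back vowel)
  sasu → saru   (s→r between vowels (before a back vowel))
So the Kushoe cognate is 'saru'.

saru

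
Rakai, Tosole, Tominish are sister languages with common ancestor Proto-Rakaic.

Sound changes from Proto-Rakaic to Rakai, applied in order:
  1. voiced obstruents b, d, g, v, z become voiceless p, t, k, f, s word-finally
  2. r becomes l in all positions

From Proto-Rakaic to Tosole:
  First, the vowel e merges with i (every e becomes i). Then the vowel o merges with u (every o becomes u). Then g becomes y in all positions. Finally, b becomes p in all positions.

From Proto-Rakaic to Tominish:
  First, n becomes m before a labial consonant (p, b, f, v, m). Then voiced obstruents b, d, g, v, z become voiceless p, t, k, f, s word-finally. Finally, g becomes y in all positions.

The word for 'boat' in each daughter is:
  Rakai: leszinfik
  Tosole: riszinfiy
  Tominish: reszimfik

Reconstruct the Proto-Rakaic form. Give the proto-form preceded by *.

Position 6: Rakai has n, Tosole has n, Tominish has m. Rakai preserves n here (none of its changes turn any other segment into n), so the proto-segment is *n.
Position 2: Rakai has e, Tosole has i, Tominish has e. Rakai preserves e here (none of its changes turn any other segment into e), so the proto-segment is *e.
Continuing position by position gives *reszinfig; check it forward:
Rakai: start from *reszinfig.
  rule 1 (final devoicing): reszinfig → reszinfik
  rule 2 (unconditioned shift): reszinfik → leszinfik
  ⇒ Rakai leszinfik
Tosole: start from *reszinfig.
  rule 1 (vowel merger): reszinfig → riszinfig
  rule 2: no change — riszinfig
  rule 3 (unconditioned shift): riszinfig → riszinfiy
  rule 4: no change — riszinfiy
  ⇒ Tosole riszinfiy
Tominish: *reszinfig
  reszinfig → reszimfig   [nasal place assimilation]
  reszimfig → reszimfik   [final devoicing]
  reszimfik (rule 3 does not apply)
  giving Tominish reszimfik.
No other proto-form is consistent with every reflex, so the reconstruction is *reszinfig.

*reszinfig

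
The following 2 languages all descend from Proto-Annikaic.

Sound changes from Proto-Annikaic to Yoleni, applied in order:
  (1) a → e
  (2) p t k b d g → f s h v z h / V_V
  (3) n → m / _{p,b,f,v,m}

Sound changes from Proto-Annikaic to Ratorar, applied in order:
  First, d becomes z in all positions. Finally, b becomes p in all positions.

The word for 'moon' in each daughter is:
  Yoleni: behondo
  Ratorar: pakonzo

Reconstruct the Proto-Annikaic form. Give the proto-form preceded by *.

*bakondo

Position 2: Yoleni has e, Ratorar has a. Ratorar preserves a here (none of its changes turn any other segment into a), so the proto-segment is *a.
Position 6: Yoleni has d, Ratorar has z. Yoleni preserves d here (none of its changes turn any other segment into d), so the proto-segment is *d.
Position 3: Yoleni has h, Ratorar has k. Ratorar preserves k here (none of its changes turn any other segment into k), so the proto-segment is *k.
Continuing position by position gives *bakondo; check it forward:
Yoleni: start from *bakondo.
  rule 1 (vowel merger): bakondo → bekondo
  rule 2 (intervocalic lenition): bekondo → behondo
  rule 3: no change — behondo
  ⇒ Yoleni behondo
Ratorar: *bakondo
  bakondo → bakonzo   [unconditioned shift]
  bakonzo → pakonzo   [unconditioned shift]
  giving Ratorar pakonzo.
Only *bakondo yields all of Yoleni behondo, Ratorar pakonzo.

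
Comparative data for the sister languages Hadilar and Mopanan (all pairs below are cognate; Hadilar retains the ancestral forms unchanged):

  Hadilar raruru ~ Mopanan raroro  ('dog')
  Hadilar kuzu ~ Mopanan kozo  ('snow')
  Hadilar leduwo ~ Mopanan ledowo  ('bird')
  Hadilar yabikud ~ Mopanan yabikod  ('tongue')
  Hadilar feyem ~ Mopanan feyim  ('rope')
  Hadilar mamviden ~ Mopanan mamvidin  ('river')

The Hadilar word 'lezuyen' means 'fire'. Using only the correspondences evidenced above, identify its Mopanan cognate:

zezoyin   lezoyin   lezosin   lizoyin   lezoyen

kuzu ~ kozo, leduwo ~ ledowo — Hadilar u corresponds to Mopanan o after a consonant, before a consonant other than r, m, n, p, b, f, v.
mamviden ~ mamvidin — Hadilar e corresponds to Mopanan i after a consonant, before a nasal.
Applying these to Hadilar 'lezuyen':
  lezuyen → lezoyen   (u→o after a consonant, before a consonant other than r, m, n, p, b, f, v)
  lezoyen → lezoyin   (e→i after a consonant, before a nasal)
So the Mopanan cognate is 'lezoyin'.

lezoyin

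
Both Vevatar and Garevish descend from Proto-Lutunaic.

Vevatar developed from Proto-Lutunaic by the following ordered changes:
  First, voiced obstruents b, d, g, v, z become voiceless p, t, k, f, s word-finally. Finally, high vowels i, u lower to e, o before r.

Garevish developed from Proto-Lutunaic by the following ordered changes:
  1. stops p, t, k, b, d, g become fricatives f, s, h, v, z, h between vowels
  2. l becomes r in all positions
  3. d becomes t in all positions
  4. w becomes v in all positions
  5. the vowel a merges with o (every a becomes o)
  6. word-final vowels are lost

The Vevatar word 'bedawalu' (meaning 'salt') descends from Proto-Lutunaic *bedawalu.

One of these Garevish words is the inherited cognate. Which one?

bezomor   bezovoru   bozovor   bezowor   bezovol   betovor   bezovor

Garevish: *bedawalu
  bedawalu → bezawalu   [intervocalic lenition]
  bezawalu → bezawaru   [unconditioned shift]
  bezawaru (rule 3 does not apply)
  bezawaru → bezavaru   [unconditioned shift]
  bezavaru → bezovoru   [vowel merger]
  bezovoru → bezovor   [apocope]
  giving Garevish bezovor.
Among the options, 'bezovor' alone shows every Garevish change applied in order.

bezovor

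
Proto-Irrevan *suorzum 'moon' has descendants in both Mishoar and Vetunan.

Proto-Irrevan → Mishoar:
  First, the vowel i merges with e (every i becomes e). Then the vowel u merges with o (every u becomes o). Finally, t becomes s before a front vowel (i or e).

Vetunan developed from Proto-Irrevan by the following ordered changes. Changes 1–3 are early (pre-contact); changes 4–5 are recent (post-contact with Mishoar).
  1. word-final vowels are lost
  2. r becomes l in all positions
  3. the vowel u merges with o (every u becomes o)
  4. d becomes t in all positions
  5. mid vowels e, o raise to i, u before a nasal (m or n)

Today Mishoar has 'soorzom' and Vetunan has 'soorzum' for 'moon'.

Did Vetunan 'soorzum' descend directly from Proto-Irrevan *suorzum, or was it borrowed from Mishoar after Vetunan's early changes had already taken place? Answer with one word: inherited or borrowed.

If inherited, *suorzum would pass through all of Vetunan's changes:
Vetunan: start from *suorzum.
  rule 1: no change — suorzum
  rule 2 (unconditioned shift): suorzum → suolzum
  rule 3 (vowel merger): suolzum → soolzom
  rule 4: no change — soolzom
  rule 5 (pre-nasal raising): soolzom → soolzum
  ⇒ Vetunan soolzum
If borrowed from Mishoar 'soorzom' after the early changes, it would undergo only the recent ones:
  rule 4 (unconditioned shift): no change (soorzom)
  rule 5 (pre-nasal raising): soorzom → soorzum
  ⇒ as a loan: soorzum
Vetunan 'soorzum' matches the loan outcome 'soorzum', not the inherited 'soolzum' — it skipped the early Vetunan changes, so it was borrowed from Mishoar.

borrowed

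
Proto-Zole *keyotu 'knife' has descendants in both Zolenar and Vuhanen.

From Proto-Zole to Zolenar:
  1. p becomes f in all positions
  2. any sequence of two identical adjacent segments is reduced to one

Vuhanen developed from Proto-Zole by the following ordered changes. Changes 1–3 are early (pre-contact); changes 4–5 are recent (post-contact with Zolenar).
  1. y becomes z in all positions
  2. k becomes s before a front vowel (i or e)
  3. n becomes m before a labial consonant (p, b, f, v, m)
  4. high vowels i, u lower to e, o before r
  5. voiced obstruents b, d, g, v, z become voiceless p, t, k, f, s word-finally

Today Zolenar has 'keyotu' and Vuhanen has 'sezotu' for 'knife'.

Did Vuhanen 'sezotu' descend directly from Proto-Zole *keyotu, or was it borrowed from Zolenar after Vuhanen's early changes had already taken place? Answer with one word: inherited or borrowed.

inherited

If inherited, *keyotu would pass through all of Vuhanen's changes:
Vuhanen: *keyotu > kezotu > sezotu  (by unconditioned shift, palatalisation)
If borrowed from Zolenar 'keyotu' after the early changes, it would undergo only the recent ones:
  rule 4 (pre-rhotic lowering): no change (keyotu)
  rule 5 (final devoicing): no change (keyotu)
  ⇒ as a loan: keyotu
Vuhanen 'sezotu' matches the inherited outcome exactly, so it is an inherited cognate, not a loan.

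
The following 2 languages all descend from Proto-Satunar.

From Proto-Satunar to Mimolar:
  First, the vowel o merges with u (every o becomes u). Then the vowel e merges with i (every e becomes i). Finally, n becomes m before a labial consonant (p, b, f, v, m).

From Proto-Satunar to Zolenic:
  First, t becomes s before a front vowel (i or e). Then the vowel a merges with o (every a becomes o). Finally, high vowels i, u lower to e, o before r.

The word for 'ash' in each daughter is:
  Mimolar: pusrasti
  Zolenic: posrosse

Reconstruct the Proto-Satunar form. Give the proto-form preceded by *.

Position 7: Mimolar has t, Zolenic has s. Mimolar preserves t here (none of its changes turn any other segment into t), so the proto-segment is *t.
Position 2: Mimolar has u, Zolenic has o. Taking the neighbouring segments as reconstructed: Mimolar u could go back to *o or *u; Zolenic o could go back to *a or *o — the one source consistent with every daughter is *o.
Continuing position by position gives *posraste; check it forward:
Mimolar: start from *posraste.
  rule 1 (vowel merger): posraste → pusraste
  rule 2 (vowel merger): pusraste → pusrasti
  rule 3: no change — pusrasti
  ⇒ Mimolar pusrasti
Zolenic: *posraste > posrasse > posrosse  (by palatalisation, vowel merger)
Only *posraste yields all of Mimolar pusrasti, Zolenic posrosse.

*posraste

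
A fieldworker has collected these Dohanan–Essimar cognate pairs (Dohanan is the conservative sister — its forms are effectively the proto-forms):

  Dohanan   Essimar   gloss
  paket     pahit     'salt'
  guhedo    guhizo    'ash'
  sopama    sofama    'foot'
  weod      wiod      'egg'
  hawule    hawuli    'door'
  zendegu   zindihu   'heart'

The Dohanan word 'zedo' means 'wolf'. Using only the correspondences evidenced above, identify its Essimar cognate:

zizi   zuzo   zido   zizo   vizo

paket ~ pahit, guhedo ~ guhizo — Dohanan e corresponds to Essimar i after a consonant, before a consonant other than r, m, n, p, b, f, v.
guhedo ~ guhizo — Dohanan d corresponds to Essimar z between vowels (before a back vowel).
Applying these to Dohanan 'zedo':
  zedo → zido   (e→i after a consonant, before a consonant other than r, m, n, p, b, f, v)
  zido → zizo   (d→z between vowels (before a back vowel))
So the Essimar cognate is 'zizo'.

zizo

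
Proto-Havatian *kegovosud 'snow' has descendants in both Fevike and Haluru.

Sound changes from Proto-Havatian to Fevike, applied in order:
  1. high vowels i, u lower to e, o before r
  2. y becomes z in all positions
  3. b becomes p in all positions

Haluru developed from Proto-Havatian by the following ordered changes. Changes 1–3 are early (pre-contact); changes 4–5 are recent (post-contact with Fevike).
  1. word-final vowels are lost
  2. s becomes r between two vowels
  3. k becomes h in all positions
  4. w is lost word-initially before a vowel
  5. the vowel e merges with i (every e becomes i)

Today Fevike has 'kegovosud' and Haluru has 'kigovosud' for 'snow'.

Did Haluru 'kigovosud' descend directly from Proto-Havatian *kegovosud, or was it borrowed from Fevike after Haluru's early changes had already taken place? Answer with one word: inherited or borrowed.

If inherited, *kegovosud would pass through all of Haluru's changes:
Haluru: start from *kegovosud.
  rule 1: no change — kegovosud
  rule 2 (rhotacism): kegovosud → kegovorud
  rule 3 (unconditioned shift): kegovorud → hegovorud
  rule 4: no change — hegovorud
  rule 5 (vowel merger): hegovorud → higovorud
  ⇒ Haluru higovorud
If borrowed from Fevike 'kegovosud' after the early changes, it would undergo only the recent ones:
  rule 4 (glide loss): no change (kegovosud)
  rule 5 (vowel merger): kegovosud → kigovosud
  ⇒ as a loan: kigovosud
Haluru 'kigovosud' matches the loan outcome 'kigovosud', not the inherited 'higovorud' — it skipped the early Haluru changes, so it was borrowed from Fevike.

borrowed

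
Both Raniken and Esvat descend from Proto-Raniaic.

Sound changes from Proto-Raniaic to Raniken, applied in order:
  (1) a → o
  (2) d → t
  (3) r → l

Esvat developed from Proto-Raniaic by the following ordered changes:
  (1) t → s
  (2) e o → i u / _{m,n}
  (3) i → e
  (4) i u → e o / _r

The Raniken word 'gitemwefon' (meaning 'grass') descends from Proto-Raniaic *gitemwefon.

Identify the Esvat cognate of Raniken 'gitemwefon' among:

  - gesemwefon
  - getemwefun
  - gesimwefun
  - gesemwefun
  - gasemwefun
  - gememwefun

Esvat: *gitemwefon
  gitemwefon → gisemwefon   [unconditioned shift]
  gisemwefon → gisimwefun   [pre-nasal raising]
  gisimwefun → gesemwefun   [vowel merger]
  gesemwefun (rule 4 does not apply)
  giving Esvat gesemwefun.
The other candidates each miss or misapply at least one Esvat change.

gesemwefun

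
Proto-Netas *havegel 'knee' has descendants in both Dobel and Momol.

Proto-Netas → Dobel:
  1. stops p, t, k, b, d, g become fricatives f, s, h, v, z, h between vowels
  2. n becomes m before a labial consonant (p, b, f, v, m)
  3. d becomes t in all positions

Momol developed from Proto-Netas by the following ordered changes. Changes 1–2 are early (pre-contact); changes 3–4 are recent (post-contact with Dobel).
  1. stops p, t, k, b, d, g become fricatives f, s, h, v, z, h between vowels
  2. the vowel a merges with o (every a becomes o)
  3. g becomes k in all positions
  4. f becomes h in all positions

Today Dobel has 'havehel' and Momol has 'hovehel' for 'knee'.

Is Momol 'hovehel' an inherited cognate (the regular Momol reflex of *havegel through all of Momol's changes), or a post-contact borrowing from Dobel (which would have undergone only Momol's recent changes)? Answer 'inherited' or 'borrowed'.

inherited

If inherited, *havegel would pass through all of Momol's changes:
Momol: start from *havegel.
  rule 1 (intervocalic lenition): havegel → havehel
  rule 2 (vowel merger): havehel → hovehel
  rule 3: no change — hovehel
  rule 4: no change — hovehel
  ⇒ Momol hovehel
If borrowed from Dobel 'havehel' after the early changes, it would undergo only the recent ones:
  rule 3 (unconditioned shift): no change (havehel)
  rule 4 (unconditioned shift): no change (havehel)
  ⇒ as a loan: havehel
Momol 'hovehel' matches the inherited outcome exactly, so it is an inherited cognate, not a loan.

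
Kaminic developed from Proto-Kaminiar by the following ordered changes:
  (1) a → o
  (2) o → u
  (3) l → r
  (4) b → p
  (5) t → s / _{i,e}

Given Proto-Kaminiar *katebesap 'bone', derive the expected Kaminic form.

Kaminic: *katebesap
  katebesap → kotebesop   [vowel merger]
  kotebesop → kutebesup   [vowel merger]
  kutebesup (rule 3 does not apply)
  kutebesup → kutepesup   [unconditioned shift]
  kutepesup → kusepesup   [palatalisation]
  giving Kaminic kusepesup.

kusepesup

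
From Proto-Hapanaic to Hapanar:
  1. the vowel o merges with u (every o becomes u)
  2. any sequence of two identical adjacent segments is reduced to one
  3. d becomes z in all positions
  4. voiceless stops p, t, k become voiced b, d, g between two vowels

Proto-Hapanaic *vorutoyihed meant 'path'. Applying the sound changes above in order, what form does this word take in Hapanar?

vuruduyihez

Hapanar: *vorutoyihed > vurutuyihed > vurutuyihez > vuruduyihez  (by vowel merger, unconditioned shift, intervocalic voicing)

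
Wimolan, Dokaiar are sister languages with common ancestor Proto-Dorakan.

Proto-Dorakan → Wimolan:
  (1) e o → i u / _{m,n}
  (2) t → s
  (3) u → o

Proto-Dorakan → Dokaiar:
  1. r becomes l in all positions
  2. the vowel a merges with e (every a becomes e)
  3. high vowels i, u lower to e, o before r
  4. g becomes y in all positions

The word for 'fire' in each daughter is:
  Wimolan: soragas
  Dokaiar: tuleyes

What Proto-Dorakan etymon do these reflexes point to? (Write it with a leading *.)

Position 2: Wimolan has o, Dokaiar has u. Dokaiar preserves u here (none of its changes turn any other segment into u), so the proto-segment is *u.
Position 4: Wimolan has a, Dokaiar has e. Wimolan preserves a here (none of its changes turn any other segment into a), so the proto-segment is *a.
Position 3: Wimolan has r, Dokaiar has l. Wimolan preserves r here (none of its changes turn any other segment into r), so the proto-segment is *r.
Continuing position by position gives *turagas; check it forward:
Wimolan: *turagas > suragas > soragas  (by unconditioned shift, vowel merger)
Dokaiar: *turagas
  turagas → tulagas   [unconditioned shift]
  tulagas → tuleges   [vowel merger]
  tuleges (rule 3 does not apply)
  tuleges → tuleyes   [unconditioned shift]
  giving Dokaiar tuleyes.
*turagas is the unique common source.

*turagas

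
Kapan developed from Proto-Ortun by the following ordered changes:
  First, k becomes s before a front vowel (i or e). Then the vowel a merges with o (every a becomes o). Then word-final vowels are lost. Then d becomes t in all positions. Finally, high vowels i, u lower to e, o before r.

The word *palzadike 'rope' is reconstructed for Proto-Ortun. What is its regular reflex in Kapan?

polzotis

Kapan: *palzadike > palzadise > polzodise > polzodis > polzotis  (by palatalisation, vowel merger, apocope, unconditioned shift)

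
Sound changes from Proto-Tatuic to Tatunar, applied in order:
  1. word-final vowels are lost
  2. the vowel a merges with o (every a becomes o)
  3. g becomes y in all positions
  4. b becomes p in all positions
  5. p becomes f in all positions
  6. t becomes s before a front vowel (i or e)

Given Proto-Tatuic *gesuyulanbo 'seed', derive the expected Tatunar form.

yesuyulonf

Tatunar: start from *gesuyulanbo.
  rule 1 (apocope): gesuyulanbo → gesuyulanb
  rule 2 (vowel merger): gesuyulanb → gesuyulonb
  rule 3 (unconditioned shift): gesuyulonb → yesuyulonb
  rule 4 (unconditioned shift): yesuyulonb → yesuyulonp
  rule 5 (unconditioned shift): yesuyulonp → yesuyulonf
  rule 6: no change — yesuyulonf
  ⇒ Tatunar yesuyulonf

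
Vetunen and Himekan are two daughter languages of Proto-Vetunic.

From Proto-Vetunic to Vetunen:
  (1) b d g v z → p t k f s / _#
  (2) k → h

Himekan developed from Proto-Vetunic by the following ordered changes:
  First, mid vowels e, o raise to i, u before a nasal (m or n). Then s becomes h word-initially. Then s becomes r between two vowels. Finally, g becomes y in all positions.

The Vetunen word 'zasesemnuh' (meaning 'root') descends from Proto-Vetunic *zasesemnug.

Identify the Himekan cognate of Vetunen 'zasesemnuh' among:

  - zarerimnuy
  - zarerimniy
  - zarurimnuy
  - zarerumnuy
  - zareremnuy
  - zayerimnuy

zarerimnuy

Himekan: *zasesemnug > zasesimnug > zarerimnug > zarerimnuy  (by pre-nasal raising, rhotacism, unconditioned shift)
Among the options, 'zarerimnuy' alone shows every Himekan change applied in order.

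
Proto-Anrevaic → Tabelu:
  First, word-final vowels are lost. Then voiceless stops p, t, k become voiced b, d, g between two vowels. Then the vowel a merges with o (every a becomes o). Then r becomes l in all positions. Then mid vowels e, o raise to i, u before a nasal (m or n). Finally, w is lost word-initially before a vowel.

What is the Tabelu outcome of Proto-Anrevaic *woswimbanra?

oswimbunl

Tabelu: *woswimbanra
  woswimbanra → woswimbanr   [apocope]
  woswimbanr (rule 2 does not apply)
  woswimbanr → woswimbonr   [vowel merger]
  woswimbonr → woswimbonl   [unconditioned shift]
  woswimbonl → woswimbunl   [pre-nasal raising]
  woswimbunl → oswimbunl   [glide loss]
  giving Tabelu oswimbunl.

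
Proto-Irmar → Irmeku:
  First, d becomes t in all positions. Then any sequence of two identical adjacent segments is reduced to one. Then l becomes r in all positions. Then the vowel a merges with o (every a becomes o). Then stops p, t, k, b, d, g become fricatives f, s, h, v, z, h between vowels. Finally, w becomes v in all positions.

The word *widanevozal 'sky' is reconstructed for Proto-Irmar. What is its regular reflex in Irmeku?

visonevozor

Irmeku: start from *widanevozal.
  rule 1 (unconditioned shift): widanevozal → witanevozal
  rule 2: no change — witanevozal
  rule 3 (unconditioned shift): witanevozal → witanevozar
  rule 4 (vowel merger): witanevozar → witonevozor
  rule 5 (intervocalic lenition): witonevozor → wisonevozor
  rule 6 (unconditioned shift): wisonevozor → visonevozor
  ⇒ Irmeku visonevozor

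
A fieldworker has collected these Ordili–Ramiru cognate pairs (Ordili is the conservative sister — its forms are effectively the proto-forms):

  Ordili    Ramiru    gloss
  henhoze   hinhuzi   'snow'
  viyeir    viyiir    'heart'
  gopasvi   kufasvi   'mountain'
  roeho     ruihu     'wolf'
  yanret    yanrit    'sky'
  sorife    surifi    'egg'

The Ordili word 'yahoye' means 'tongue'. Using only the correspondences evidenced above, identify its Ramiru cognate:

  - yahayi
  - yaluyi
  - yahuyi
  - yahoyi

henhoze ~ hinhuzi — Ordili o corresponds to Ramiru u after a consonant, before a consonant other than r, m, n, p, b, f, v.
henhoze ~ hinhuzi, sorife ~ surifi — Ordili e corresponds to Ramiru i word-finally.
Applying these to Ordili 'yahoye':
  yahoye → yahuye   (o→u after a consonant, before a consonant other than r, m, n, p, b, f, v)
  yahuye → yahuyi   (e→i word-finally)
So the Ramiru cognate is 'yahuyi'.

yahuyi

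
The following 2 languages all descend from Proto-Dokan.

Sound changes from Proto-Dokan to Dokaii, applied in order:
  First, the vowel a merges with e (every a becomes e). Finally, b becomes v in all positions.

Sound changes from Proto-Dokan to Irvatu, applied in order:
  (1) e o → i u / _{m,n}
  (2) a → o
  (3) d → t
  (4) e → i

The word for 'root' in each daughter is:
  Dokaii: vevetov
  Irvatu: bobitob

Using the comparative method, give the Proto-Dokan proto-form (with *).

Position 7: Dokaii has v, Irvatu has b. Irvatu preserves b here (none of its changes turn any other segment into b), so the proto-segment is *b.
Position 4: Dokaii has e, Irvatu has i. Taking the neighbouring segments as reconstructed: Dokaii e could go back to *a or *e; Irvatu i could go back to *e or *i — the one source consistent with every daughter is *e.
Position 2: Dokaii has e, Irvatu has o. Taking the neighbouring segments as reconstructed: Dokaii e could go back to *a or *e; Irvatu o could go back to *a or *o — the one source consistent with every daughter is *a.
Continuing position by position gives *babetob; check it forward:
Dokaii: *babetob > bebetob > vevetov  (by vowel merger, unconditioned shift)
Irvatu: *babetob
  babetob (rule 1 does not apply)
  babetob → bobetob   [vowel merger]
  bobetob (rule 3 does not apply)
  bobetob → bobitob   [vowel merger]
  giving Irvatu bobitob.
*babetob is the unique common source.

*babetob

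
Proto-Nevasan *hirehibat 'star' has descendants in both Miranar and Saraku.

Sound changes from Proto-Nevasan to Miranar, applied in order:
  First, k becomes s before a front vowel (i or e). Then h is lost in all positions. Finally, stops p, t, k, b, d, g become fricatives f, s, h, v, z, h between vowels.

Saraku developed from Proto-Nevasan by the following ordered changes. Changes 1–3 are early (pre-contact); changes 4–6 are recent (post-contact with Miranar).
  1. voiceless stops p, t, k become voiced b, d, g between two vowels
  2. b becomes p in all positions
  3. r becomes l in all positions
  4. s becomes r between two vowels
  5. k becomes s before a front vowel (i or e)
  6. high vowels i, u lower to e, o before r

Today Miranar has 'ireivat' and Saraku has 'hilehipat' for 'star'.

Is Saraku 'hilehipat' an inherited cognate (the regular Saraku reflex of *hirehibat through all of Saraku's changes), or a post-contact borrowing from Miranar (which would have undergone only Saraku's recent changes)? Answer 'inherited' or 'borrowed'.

If inherited, *hirehibat would pass through all of Saraku's changes:
Saraku: *hirehibat
  hirehibat (rule 1 does not apply)
  hirehibat → hirehipat   [unconditioned shift]
  hirehipat → hilehipat   [unconditioned shift]
  hilehipat (rule 4 does not apply)
  hilehipat (rule 5 does not apply)
  hilehipat (rule 6 does not apply)
  giving Saraku hilehipat.
If borrowed from Miranar 'ireivat' after the early changes, it would undergo only the recent ones:
  rule 4 (rhotacism): no change (ireivat)
  rule 5 (palatalisation): no change (ireivat)
  rule 6 (pre-rhotic lowering): ireivat → ereivat
  ⇒ as a loan: ereivat
Saraku 'hilehipat' matches the inherited outcome exactly, so it is an inherited cognate, not a loan.

inherited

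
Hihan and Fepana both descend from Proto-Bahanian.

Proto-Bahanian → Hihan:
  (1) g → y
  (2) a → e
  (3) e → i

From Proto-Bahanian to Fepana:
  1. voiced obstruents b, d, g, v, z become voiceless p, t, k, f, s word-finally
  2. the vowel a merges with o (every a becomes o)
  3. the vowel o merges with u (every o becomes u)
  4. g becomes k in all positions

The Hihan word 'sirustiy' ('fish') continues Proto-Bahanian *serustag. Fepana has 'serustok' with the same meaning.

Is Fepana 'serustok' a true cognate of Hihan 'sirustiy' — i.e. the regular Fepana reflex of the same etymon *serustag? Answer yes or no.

no

Derive the expected Fepana reflex of *serustag:
Fepana: start from *serustag.
  rule 1 (final devoicing): serustag → serustak
  rule 2 (vowel merger): serustak → serustok
  rule 3 (vowel merger): serustok → serustuk
  rule 4: no change — serustuk
  ⇒ Fepana serustuk
The regular Fepana reflex would be 'serustuk', but the attested form is 'serustok'. The correspondence is irregular, so they are not cognates (the Fepana form has a different source).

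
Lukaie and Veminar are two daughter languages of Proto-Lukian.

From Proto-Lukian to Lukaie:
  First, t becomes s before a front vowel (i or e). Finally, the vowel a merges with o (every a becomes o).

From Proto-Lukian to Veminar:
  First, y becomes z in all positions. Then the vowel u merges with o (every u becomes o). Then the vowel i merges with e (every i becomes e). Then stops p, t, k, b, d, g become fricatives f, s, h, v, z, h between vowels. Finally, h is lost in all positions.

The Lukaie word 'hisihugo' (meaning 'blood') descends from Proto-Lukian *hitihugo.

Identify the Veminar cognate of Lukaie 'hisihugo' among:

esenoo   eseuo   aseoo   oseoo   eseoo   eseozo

Veminar: *hitihugo > hitihogo > hetehogo > hesehoho > eseoo  (by vowel merger, vowel merger, intervocalic lenition, h-loss)
Among the options, 'eseoo' alone shows every Veminar change applied in order.

eseoo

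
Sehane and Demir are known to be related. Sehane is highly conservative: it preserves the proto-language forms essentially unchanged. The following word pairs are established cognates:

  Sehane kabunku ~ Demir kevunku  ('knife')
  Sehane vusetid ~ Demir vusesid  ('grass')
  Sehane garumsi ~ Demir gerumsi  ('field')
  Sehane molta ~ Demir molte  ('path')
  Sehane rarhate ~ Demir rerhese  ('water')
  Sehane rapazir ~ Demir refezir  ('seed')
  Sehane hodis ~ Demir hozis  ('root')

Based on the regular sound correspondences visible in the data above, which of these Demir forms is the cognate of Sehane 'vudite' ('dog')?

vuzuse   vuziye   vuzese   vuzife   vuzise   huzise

hodis ~ hozis — Sehane d corresponds to Demir z between vowels (before a front vowel).
rarhate ~ rerhese — Sehane t corresponds to Demir s between vowels (before a front vowel).
Applying these to Sehane 'vudite':
  vudite → vuzite   (d→z between vowels (before a front vowel))
  vuzite → vuzise   (t→s between vowels (before a front vowel))
So the Demir cognate is 'vuzise'.

vuzise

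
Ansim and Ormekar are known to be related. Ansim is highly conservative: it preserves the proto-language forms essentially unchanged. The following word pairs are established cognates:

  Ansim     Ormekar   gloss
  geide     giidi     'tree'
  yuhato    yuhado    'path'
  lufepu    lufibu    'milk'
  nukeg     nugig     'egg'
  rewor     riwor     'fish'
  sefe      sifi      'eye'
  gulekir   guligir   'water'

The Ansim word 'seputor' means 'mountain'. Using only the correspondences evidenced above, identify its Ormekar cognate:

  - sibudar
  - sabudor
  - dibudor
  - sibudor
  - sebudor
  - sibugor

lufepu ~ lufibu — Ansim e corresponds to Ormekar i after a consonant, before a labial obstruent.
lufepu ~ lufibu — Ansim p corresponds to Ormekar b between vowels (before a back vowel).
yuhato ~ yuhado — Ansim t corresponds to Ormekar d between vowels (before a back vowel).
Applying these to Ansim 'seputor':
  seputor → siputor   (e→i after a consonant, before a labial obstruent)
  siputor → sibutor   (p→b between vowels (before a back vowel))
  sibutor → sibudor   (t→d between vowels (before a back vowel))
So the Ormekar cognate is 'sibudor'.

sibudor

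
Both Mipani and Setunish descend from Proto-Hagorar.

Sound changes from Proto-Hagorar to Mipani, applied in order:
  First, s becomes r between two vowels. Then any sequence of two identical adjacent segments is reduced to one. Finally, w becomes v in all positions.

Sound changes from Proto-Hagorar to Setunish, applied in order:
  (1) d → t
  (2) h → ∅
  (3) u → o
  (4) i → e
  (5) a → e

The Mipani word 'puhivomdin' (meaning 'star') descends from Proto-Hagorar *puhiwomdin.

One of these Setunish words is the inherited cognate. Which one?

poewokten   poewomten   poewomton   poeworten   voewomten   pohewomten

poewomten

Setunish: *puhiwomdin
  puhiwomdin → puhiwomtin   [unconditioned shift]
  puhiwomtin → puiwomtin   [h-loss]
  puiwomtin → poiwomtin   [vowel merger]
  poiwomtin → poewomten   [vowel merger]
  poewomten (rule 5 does not apply)
  giving Setunish poewomten.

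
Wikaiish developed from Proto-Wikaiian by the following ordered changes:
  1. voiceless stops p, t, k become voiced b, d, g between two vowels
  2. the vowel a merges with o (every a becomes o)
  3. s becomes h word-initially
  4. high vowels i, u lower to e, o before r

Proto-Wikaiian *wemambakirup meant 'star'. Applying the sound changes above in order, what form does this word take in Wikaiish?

Wikaiish: *wemambakirup
  wemambakirup → wemambagirup   [intervocalic voicing]
  wemambagirup → wemombogirup   [vowel merger]
  wemombogirup (rule 3 does not apply)
  wemombogirup → wemombogerup   [pre-rhotic lowering]
  giving Wikaiish wemombogerup.

wemombogerup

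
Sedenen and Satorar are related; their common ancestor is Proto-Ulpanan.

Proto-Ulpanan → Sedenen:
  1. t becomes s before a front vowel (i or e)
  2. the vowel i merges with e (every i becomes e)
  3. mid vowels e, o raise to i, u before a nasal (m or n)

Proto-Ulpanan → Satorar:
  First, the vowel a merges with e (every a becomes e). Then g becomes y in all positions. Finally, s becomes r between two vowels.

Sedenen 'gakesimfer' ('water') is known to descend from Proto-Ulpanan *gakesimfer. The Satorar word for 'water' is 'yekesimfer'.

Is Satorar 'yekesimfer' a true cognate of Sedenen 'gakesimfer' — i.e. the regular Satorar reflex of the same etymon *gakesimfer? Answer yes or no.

Derive the expected Satorar reflex of *gakesimfer:
Satorar: start from *gakesimfer.
  rule 1 (vowel merger): gakesimfer → gekesimfer
  rule 2 (unconditioned shift): gekesimfer → yekesimfer
  rule 3 (rhotacism): yekesimfer → yekerimfer
  ⇒ Satorar yekerimfer
The regular Satorar reflex would be 'yekerimfer', but the attested form is 'yekesimfer'. The correspondence is irregular, so they are not cognates (the Satorar form has a different source).

no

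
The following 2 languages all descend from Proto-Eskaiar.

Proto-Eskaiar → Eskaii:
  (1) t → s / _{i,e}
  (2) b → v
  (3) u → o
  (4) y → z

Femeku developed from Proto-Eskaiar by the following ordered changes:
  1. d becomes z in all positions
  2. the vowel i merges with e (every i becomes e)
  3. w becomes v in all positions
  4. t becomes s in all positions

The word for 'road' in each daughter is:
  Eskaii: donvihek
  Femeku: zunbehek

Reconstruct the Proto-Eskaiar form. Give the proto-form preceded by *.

*dunbihek

Position 5: Eskaii has i, Femeku has e. Eskaii preserves i here (none of its changes turn any other segment into i), so the proto-segment is *i.
Position 2: Eskaii has o, Femeku has u. Femeku preserves u here (none of its changes turn any other segment into u), so the proto-segment is *u.
Continuing position by position gives *dunbihek; check it forward:
Eskaii: start from *dunbihek.
  rule 1: no change — dunbihek
  rule 2 (unconditioned shift): dunbihek → dunvihek
  rule 3 (vowel merger): dunvihek → donvihek
  rule 4: no change — donvihek
  ⇒ Eskaii donvihek
Femeku: start from *dunbihek.
  rule 1 (unconditioned shift): dunbihek → zunbihek
  rule 2 (vowel merger): zunbihek → zunbehek
  rule 3: no change — zunbehek
  rule 4: no change — zunbehek
  ⇒ Femeku zunbehek
*dunbihek is the unique common source.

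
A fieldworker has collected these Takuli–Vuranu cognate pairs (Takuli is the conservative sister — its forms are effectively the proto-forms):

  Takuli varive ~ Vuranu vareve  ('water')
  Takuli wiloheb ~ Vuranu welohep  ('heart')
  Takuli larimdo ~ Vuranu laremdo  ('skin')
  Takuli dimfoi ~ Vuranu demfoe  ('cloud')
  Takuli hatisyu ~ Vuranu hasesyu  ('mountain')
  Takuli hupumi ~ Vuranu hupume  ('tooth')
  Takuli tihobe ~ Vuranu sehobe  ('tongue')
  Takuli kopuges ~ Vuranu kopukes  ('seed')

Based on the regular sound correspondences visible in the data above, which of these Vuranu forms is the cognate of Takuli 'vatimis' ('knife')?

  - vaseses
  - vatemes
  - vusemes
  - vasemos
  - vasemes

hatisyu ~ hasesyu — Takuli t corresponds to Vuranu s between vowels (before a front vowel).
larimdo ~ laremdo, dimfoi ~ demfoe — Takuli i corresponds to Vuranu e after a consonant, before a nasal.
wiloheb ~ welohep, hatisyu ~ hasesyu — Takuli i corresponds to Vuranu e after a consonant, before a consonant other than r, m, n, p, b, f, v.
Applying these to Takuli 'vatimis':
  vatimis → vasimis   (t→s between vowels (before a front vowel))
  vasimis → vasemis   (i→e after a consonant, before a nasal)
  vasemis → vasemes   (i→e after a consonant, before a consonant other than r, m, n, p, b, f, v)
So the Vuranu cognate is 'vasemes'.

vasemes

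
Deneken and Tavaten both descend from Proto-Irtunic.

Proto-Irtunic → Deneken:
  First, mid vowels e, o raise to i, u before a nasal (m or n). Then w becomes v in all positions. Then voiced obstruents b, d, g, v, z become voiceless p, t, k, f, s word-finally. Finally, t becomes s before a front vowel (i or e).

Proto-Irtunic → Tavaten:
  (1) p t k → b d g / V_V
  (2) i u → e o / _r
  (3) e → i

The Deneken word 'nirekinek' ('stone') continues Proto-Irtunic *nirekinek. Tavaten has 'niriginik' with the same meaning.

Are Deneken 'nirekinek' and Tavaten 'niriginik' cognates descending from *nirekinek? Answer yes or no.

yes

Derive the expected Tavaten reflex of *nirekinek:
Tavaten: start from *nirekinek.
  rule 1 (intervocalic voicing): nirekinek → nireginek
  rule 2 (pre-rhotic lowering): nireginek → nereginek
  rule 3 (vowel merger): nereginek → niriginik
  ⇒ Tavaten niriginik
Tavaten 'niriginik' matches the regular reflex exactly, so the pair is cognate.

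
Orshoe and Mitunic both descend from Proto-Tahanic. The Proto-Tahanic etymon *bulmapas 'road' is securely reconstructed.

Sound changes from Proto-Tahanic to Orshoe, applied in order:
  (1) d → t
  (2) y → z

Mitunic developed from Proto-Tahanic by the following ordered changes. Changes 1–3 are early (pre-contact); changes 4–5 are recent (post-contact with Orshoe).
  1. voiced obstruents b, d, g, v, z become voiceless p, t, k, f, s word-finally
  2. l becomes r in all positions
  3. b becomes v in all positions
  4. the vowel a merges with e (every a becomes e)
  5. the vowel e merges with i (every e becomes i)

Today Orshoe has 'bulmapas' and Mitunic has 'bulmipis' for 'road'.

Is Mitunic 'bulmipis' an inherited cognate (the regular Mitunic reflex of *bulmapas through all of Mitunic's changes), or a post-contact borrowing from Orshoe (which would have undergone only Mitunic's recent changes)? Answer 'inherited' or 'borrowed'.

If inherited, *bulmapas would pass through all of Mitunic's changes:
Mitunic: *bulmapas > burmapas > vurmapas > vurmepes > vurmipis  (by unconditioned shift, unconditioned shift, vowel merger, vowel merger)
If borrowed from Orshoe 'bulmapas' after the early changes, it would undergo only the recent ones:
  rule 4 (vowel merger): bulmapas → bulmepes
  rule 5 (vowel merger): bulmepes → bulmipis
  ⇒ as a loan: bulmipis
Mitunic 'bulmipis' matches the loan outcome 'bulmipis', not the inherited 'vurmipis' — it skipped the early Mitunic changes, so it was borrowed from Orshoe.

borrowed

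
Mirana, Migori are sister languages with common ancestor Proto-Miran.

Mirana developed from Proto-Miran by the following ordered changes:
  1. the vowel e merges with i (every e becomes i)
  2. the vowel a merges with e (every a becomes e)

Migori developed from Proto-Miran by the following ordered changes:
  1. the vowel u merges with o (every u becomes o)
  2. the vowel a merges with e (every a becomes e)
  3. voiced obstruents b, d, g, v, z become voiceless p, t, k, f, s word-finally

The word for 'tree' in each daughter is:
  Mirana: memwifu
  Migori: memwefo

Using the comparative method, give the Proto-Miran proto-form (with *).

Position 5: Mirana has i, Migori has e. Taking the neighbouring segments as reconstructed: Mirana i could go back to *e or *i; Migori e could go back to *a or *e — the one source consistent with every daughter is *e.
Position 7: Mirana has u, Migori has o. Mirana preserves u here (none of its changes turn any other segment into u), so the proto-segment is *u.
This points to *mamwefu. Verify forward in each daughter:
Mirana: *mamwefu > mamwifu > memwifu  (by vowel merger, vowel merger)
Migori: *mamwefu
  mamwefu → mamwefo   [vowel merger]
  mamwefo → memwefo   [vowel merger]
  memwefo (rule 3 does not apply)
  giving Migori memwefo.
Only *mamwefu yields all of Mirana memwifu, Migori memwefo.

*mamwefu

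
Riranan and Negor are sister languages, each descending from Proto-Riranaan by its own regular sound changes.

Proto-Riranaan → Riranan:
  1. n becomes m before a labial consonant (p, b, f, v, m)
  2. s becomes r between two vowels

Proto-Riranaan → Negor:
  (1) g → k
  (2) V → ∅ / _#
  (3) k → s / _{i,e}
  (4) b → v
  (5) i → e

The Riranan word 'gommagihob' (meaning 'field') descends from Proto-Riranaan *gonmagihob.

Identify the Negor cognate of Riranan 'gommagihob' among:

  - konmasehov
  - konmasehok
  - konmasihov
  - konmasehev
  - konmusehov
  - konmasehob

konmasehov

Negor: start from *gonmagihob.
  rule 1 (unconditioned shift): gonmagihob → konmakihob
  rule 2: no change — konmakihob
  rule 3 (palatalisation): konmakihob → konmasihob
  rule 4 (unconditioned shift): konmasihob → konmasihov
  rule 5 (vowel merger): konmasihov → konmasehov
  ⇒ Negor konmasehov
Only 'konmasehov' matches the regular Negor development of *gonmagihob.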